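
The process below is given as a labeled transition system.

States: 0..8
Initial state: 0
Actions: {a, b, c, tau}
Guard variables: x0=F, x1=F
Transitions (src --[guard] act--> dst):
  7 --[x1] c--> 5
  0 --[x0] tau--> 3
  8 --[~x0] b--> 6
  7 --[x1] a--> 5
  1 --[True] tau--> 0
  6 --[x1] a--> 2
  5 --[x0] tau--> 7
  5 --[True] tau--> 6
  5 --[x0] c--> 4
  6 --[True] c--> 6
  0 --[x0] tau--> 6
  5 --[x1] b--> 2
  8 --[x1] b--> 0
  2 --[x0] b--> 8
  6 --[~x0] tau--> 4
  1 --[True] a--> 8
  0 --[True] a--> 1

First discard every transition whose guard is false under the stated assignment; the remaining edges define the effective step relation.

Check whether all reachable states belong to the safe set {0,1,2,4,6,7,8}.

Answer: INVARIANT HOLDS

Analysis:
Safe = {0,1,2,4,6,7,8}
Reach set: {0,1,4,6,8}
  0: ✓
  1: ✓
  4: ✓
  6: ✓
  8: ✓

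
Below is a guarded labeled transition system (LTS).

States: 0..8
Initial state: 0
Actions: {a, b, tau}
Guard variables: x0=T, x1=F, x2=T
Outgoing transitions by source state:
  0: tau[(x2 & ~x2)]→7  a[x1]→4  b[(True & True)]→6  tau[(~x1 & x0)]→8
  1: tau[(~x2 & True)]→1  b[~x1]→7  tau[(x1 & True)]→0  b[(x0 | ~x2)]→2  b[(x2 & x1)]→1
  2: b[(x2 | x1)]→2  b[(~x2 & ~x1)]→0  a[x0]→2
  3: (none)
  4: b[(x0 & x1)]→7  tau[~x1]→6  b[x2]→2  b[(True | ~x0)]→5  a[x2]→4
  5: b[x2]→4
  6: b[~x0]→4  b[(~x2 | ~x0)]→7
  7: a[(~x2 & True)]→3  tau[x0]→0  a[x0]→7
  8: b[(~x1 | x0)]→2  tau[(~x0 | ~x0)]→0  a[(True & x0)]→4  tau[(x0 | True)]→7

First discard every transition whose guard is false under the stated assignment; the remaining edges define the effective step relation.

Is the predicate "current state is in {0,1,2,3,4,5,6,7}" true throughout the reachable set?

Allowed set {0,1,2,3,4,5,6,7}
R = {0,2,4,5,6,7,8}
  0: ok
  2: ok
  4: ok
  5: ok
  6: ok
  7: ok
  8: ✗ unsafe
counterexample path to 8: tau

Answer: INVARIANT VIOLATED at state 8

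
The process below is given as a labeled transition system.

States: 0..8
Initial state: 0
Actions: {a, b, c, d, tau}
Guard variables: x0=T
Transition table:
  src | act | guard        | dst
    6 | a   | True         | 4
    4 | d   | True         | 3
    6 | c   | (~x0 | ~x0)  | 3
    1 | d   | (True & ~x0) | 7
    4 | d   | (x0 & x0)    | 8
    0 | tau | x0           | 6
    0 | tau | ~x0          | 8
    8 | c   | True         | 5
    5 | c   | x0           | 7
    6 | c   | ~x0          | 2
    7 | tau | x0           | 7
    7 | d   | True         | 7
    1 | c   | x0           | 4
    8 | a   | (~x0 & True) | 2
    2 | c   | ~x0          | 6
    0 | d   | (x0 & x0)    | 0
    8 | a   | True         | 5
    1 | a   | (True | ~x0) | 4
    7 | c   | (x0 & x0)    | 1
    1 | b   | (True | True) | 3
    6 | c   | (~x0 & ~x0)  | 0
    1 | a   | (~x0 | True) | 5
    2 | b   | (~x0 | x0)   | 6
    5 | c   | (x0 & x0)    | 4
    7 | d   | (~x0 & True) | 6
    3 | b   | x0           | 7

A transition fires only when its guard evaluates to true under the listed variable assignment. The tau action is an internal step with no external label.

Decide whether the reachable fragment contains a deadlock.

Reach set: {0,1,3,4,5,6,7,8}
  0: d→0  tau→6  [2 out]
  1: a→4  a→5  b→3  c→4  [4 out]
  3: b→7  [1 out]
  4: d→3  d→8  [2 out]
  5: c→4  c→7  [2 out]
  6: a→4  [1 out]
  7: c→1  d→7  tau→7  [3 out]
  8: a→5  c→5  [2 out]

Answer: DEADLOCK-FREE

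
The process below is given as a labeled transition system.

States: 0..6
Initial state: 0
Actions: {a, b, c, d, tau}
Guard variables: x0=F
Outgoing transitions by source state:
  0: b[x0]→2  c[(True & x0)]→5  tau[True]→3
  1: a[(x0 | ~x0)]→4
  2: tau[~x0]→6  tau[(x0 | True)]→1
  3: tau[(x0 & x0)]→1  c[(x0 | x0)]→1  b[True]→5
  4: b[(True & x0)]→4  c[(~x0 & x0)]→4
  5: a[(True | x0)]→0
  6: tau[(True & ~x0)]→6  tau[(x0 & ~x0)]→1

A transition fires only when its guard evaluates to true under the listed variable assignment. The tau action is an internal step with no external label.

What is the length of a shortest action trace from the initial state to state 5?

Breadth-first toward 5:
  Layer 0: {0}
  Layer 1: {3}
  Layer 2: {5}
5 enters at depth 2; path tau·b

Answer: 2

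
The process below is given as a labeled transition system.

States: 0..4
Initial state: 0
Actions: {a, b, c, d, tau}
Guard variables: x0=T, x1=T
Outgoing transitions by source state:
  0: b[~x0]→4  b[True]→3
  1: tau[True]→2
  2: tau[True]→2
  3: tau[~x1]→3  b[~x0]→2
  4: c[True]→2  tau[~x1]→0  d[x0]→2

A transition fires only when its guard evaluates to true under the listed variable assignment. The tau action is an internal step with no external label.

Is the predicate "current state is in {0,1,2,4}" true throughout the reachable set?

Answer: INVARIANT VIOLATED at state 3

Working:
Safe = {0,1,2,4}
R = {0,3}
  0: safe
  3: outside
reach 3 via b — violates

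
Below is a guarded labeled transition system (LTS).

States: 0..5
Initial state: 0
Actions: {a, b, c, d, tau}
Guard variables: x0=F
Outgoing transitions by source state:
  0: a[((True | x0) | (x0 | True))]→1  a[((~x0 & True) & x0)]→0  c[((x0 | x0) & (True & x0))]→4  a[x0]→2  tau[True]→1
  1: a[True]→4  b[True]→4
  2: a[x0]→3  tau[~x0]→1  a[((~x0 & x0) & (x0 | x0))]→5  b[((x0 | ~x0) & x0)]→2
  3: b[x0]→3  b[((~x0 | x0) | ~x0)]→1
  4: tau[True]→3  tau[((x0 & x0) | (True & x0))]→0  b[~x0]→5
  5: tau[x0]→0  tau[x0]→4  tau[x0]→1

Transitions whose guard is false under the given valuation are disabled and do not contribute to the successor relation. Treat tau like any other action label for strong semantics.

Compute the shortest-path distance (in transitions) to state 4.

Answer: 2

Analysis:
Breadth-first toward 4:
  Layer 0: {0}
  Layer 1: {1}
  Layer 2: {4}
4 enters at depth 2; path a·a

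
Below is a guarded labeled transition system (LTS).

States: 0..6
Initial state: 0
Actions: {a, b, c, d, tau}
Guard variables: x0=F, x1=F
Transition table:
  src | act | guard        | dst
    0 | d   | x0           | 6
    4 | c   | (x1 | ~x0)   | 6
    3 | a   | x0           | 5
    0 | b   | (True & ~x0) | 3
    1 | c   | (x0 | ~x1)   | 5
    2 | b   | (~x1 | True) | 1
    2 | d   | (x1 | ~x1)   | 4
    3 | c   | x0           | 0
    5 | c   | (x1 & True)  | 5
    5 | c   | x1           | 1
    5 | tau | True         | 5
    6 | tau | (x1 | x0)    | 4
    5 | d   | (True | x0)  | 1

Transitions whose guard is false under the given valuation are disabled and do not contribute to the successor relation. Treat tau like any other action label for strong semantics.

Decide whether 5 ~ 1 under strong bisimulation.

Refine partition for ~:
  round 0: {{0,1,2,3,4,5,6}}
  round 1: {{0},{1,4},{2},{3,6},{5}}
  round 2: {{0},{1},{2},{3,6},{4},{5}}
Fixed point at round 3; 6 class(es).
[5]={5}  [1]={1}

Answer: NOT BISIMILAR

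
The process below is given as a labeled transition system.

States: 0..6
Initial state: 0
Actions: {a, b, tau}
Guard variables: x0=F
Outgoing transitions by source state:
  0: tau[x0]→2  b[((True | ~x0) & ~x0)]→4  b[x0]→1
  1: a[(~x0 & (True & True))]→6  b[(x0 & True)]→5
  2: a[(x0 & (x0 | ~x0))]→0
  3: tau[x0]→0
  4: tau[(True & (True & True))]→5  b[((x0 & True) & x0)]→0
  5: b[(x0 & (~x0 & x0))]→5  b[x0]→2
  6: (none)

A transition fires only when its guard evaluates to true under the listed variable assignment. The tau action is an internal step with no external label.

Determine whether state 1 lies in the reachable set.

Answer: UNREACHABLE

Trace:
After dropping false guards: 3 live edges.
depth 0: {0}
depth 1: {4}  now seen {0,4}
depth 2: {5}  now seen {0,4,5}
Reachable = {0,4,5}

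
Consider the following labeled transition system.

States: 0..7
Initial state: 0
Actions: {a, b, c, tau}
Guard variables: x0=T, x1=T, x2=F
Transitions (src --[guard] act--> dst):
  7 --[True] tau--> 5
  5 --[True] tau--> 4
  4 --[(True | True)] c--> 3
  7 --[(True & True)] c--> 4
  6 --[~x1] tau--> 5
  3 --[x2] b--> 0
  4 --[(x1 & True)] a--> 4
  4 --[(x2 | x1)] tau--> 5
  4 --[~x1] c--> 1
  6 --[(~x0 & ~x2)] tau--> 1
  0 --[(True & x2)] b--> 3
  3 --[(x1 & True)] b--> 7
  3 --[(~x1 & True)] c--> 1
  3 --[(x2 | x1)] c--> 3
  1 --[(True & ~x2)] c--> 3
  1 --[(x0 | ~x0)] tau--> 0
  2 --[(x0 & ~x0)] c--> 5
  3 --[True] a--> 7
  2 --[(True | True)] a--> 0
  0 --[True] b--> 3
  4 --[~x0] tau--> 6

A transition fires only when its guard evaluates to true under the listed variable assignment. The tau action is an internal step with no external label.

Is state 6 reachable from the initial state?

Answer: UNREACHABLE

Trace:
13 transition(s) survive guard evaluation.
depth 0: {0}
depth 1: {3}  total {0,3}
depth 2: {7}  total {0,3,7}
depth 3: {4,5}  total {0,3,4,5,7}
Reachable = {0,3,4,5,7}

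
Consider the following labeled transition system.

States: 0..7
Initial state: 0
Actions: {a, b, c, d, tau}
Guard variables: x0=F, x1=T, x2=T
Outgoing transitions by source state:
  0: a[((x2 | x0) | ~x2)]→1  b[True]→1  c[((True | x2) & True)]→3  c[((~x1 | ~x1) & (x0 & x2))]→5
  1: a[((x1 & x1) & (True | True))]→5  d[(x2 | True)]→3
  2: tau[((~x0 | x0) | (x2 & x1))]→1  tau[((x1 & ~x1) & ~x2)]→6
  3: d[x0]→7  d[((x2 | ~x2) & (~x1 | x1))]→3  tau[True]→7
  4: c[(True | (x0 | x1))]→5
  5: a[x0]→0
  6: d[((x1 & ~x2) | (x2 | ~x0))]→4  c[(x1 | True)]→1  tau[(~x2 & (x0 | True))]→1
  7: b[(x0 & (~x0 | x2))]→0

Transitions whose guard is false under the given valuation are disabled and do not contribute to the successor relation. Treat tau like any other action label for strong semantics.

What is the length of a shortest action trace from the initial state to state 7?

BFS to 7:
  depth 0: {0}
  depth 1: {1,3}
  depth 2: {5,7}
depth(7)=2, e.g. c·tau

Answer: 2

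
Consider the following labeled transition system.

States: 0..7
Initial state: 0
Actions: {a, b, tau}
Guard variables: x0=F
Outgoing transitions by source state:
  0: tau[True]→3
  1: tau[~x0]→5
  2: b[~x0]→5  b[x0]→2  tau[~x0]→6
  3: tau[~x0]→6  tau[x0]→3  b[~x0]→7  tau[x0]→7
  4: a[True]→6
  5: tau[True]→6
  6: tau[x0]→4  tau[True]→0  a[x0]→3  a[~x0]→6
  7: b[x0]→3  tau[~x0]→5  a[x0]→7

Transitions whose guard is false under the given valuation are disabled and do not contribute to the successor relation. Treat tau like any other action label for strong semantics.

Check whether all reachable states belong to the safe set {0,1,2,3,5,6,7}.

Answer: INVARIANT HOLDS

Working:
Inv-set: {0,1,2,3,5,6,7}
Reach set: {0,3,5,6,7}
  0: safe
  3: safe
  5: safe
  6: safe
  7: safe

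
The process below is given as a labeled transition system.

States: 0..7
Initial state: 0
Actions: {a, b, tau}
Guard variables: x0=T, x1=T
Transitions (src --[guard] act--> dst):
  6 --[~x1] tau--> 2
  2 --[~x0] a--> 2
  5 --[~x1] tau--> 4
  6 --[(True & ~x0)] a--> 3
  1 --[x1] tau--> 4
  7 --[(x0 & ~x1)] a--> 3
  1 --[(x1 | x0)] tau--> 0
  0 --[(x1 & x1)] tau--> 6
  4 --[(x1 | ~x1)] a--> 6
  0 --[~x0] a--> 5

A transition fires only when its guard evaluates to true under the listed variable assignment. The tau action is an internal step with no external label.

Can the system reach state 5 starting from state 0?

Answer: UNREACHABLE

Analysis:
Guard filter leaves 4 enabled edge(s).
depth 0: {0}
depth 1: {6}  cumulative {0,6}
Reach set: {0,6}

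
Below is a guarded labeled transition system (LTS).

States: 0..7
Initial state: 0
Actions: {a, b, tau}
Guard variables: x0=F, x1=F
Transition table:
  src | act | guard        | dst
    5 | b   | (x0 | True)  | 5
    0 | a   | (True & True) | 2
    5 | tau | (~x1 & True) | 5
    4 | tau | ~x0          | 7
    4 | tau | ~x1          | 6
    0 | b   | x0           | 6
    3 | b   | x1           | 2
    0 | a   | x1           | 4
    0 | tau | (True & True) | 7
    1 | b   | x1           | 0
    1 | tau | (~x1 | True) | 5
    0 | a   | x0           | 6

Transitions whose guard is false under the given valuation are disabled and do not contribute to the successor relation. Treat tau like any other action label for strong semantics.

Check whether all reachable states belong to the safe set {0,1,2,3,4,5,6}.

Answer: INVARIANT VIOLATED at state 7

Trace:
Inv-set: {0,1,2,3,4,5,6}
Reachable = {0,2,7}
  0: safe
  2: safe
  7: outside
reach 7 via tau — violates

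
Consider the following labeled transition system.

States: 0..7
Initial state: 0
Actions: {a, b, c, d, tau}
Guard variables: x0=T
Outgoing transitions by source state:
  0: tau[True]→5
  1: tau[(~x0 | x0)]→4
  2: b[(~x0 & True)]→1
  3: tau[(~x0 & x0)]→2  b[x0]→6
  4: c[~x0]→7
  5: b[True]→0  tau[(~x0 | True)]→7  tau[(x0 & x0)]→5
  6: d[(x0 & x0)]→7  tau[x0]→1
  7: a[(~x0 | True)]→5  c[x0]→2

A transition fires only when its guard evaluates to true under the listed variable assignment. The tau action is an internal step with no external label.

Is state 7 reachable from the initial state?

Guard filter leaves 10 enabled edge(s).
L0 = {0}
L1 = {5}  now seen {0,5}
L2 = {7}  now seen {0,5,7}
L3 = {2}  now seen {0,2,5,7}
Reachable = {0,2,5,7}
trace reaching 7: tau·tau

Answer: REACHABLE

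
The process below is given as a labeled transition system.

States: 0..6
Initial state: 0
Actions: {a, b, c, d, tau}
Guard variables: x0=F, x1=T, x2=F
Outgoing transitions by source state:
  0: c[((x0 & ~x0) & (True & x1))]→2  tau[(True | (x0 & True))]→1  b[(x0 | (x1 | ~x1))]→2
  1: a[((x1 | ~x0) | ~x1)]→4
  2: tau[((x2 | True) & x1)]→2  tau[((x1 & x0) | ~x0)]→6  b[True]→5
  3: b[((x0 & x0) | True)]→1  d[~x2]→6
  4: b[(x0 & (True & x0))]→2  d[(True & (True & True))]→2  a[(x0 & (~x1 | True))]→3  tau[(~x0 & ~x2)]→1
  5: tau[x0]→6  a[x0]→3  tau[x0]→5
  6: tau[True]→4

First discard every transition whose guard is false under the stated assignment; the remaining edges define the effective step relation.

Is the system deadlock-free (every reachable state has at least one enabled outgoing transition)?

Reachable = {0,1,2,4,5,6}
  0: b→2  tau→1  [deg 2]
  1: a→4  [deg 1]
  2: b→5  tau→2  tau→6  [deg 3]
  4: d→2  tau→1  [deg 2]
  5: ∅  [deadlock]
  6: tau→4  [deg 1]
witness 5: b·b

Answer: DEADLOCK at state 5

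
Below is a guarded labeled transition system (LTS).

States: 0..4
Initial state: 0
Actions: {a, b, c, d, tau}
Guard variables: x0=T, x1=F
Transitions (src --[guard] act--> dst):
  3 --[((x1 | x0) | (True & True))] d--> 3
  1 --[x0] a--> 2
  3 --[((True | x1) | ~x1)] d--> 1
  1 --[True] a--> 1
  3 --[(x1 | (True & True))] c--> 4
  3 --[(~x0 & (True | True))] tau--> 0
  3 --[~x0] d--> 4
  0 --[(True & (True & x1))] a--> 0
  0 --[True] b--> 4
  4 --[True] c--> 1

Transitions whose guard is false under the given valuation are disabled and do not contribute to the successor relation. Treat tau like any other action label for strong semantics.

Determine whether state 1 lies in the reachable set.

Answer: REACHABLE

Analysis:
After dropping false guards: 7 live edges.
depth 0: {0}
depth 1: {4}  now seen {0,4}
depth 2: {1}  now seen {0,1,4}
depth 3: {2}  now seen {0,1,2,4}
R = {0,1,2,4}
witness 1: b·c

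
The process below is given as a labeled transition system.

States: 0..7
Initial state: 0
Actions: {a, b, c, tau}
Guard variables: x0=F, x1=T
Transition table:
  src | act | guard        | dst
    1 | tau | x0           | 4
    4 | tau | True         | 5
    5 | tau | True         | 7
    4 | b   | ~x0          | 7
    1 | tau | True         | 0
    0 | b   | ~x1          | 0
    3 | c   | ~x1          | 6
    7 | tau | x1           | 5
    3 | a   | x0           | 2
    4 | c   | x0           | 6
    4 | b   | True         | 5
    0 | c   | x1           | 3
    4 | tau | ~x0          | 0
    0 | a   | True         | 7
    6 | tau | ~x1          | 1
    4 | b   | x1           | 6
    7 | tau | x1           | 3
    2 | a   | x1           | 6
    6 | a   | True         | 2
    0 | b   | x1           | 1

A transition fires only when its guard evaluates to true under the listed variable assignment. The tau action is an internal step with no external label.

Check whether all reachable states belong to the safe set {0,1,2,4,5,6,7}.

Answer: INVARIANT VIOLATED at state 3

Working:
Allowed set {0,1,2,4,5,6,7}
Reachable = {0,1,3,5,7}
  0: ✓
  1: ✓
  3: VIOLATES
  5: ✓
  7: ✓
counterexample path to 3: c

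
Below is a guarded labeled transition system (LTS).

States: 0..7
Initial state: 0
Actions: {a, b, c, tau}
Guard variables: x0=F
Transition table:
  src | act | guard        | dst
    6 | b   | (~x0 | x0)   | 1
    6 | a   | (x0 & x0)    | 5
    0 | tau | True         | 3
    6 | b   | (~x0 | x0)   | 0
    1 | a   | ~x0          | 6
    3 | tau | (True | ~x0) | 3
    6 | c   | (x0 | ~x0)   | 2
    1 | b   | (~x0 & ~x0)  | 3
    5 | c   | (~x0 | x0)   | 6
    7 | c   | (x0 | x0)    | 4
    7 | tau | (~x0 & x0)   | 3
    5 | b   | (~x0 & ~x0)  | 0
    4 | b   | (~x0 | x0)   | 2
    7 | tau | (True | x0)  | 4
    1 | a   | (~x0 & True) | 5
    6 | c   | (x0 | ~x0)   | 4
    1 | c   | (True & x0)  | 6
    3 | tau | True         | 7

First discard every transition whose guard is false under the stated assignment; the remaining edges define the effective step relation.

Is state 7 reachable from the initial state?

Guard filter leaves 14 enabled edge(s).
L0 = {0}
L1 = {3}  now seen {0,3}
L2 = {7}  now seen {0,3,7}
L3 = {4}  now seen {0,3,4,7}
L4 = {2}  now seen {0,2,3,4,7}
Reach set: {0,2,3,4,7}
trace reaching 7: tau·tau

Answer: REACHABLE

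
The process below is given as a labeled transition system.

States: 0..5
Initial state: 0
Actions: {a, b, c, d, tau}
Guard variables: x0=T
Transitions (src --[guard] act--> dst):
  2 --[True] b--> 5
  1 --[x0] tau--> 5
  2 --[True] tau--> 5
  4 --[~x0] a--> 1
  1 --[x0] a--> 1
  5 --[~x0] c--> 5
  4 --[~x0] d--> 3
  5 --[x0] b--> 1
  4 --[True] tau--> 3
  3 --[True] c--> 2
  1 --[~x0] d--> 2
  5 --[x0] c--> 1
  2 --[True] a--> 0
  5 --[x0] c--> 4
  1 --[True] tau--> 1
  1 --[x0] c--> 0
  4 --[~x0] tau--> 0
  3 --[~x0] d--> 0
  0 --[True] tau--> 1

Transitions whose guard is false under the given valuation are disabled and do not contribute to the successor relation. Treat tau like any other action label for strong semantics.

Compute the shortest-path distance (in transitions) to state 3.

Breadth-first toward 3:
  L0 = {0}
  L1 = {1}
  L2 = {5}
  L3 = {4}
  L4 = {3}
depth(3)=4, e.g. tau·tau·c·tau

Answer: 4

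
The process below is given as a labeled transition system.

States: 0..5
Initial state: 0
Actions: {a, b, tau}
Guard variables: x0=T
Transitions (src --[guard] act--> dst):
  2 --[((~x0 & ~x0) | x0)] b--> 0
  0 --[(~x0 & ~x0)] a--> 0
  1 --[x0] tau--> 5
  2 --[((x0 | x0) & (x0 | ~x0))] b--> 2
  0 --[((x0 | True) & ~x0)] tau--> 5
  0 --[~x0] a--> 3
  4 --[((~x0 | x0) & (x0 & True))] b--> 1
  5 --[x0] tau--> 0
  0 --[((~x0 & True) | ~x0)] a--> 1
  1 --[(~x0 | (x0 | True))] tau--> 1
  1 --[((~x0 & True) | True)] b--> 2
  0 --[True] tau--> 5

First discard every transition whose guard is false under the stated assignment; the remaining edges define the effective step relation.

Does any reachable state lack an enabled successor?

R = {0,5}
  0: tau→5  [1 out]
  5: tau→0  [1 out]

Answer: DEADLOCK-FREE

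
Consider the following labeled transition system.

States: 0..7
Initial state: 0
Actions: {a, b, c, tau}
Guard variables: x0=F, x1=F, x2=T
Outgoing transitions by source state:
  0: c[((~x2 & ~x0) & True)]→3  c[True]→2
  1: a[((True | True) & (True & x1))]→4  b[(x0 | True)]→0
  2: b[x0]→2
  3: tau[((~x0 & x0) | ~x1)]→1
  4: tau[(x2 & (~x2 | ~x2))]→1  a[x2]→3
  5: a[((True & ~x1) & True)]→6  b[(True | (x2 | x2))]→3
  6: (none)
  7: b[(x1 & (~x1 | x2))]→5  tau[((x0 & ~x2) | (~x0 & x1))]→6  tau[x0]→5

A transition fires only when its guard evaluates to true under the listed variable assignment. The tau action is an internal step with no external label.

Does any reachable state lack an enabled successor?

Answer: DEADLOCK at state 2

Working:
R = {0,2}
  0: c→2  [deg 1]
  2: ∅  [no exit]
witness 2: c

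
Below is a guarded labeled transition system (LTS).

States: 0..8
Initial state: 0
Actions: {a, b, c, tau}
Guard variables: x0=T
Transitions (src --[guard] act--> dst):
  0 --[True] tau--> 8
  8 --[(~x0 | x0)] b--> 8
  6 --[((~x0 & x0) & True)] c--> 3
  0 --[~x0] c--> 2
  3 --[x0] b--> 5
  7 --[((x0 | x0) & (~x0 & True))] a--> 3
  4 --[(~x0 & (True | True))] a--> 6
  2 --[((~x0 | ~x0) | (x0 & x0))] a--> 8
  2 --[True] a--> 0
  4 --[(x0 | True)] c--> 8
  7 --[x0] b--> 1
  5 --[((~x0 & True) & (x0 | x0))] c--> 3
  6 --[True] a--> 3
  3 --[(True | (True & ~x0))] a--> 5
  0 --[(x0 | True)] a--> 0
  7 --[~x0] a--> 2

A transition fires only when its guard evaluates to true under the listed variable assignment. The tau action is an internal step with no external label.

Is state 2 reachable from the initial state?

Answer: UNREACHABLE

Analysis:
Guard filter leaves 10 enabled edge(s).
L0 = {0}
L1 = {8}  total {0,8}
R = {0,8}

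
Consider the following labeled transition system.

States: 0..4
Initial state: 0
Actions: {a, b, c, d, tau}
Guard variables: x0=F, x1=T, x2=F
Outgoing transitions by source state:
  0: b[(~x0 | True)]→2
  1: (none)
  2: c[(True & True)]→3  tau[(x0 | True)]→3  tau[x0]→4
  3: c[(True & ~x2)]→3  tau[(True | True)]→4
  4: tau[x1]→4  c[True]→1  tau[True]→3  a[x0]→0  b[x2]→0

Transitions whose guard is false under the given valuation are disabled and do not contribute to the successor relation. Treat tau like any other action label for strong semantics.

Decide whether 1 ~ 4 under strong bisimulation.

Compute ~ classes (split until stable):
  round 0: {{0,1,2,3,4}}
  round 1: {{0},{1},{2,3,4}}
  round 2: {{0},{1},{2,3},{4}}
  round 3: {{0},{1},{2},{3},{4}}
stable after 4 split(s): 5 block(s)
1∈{1}, 4∈{4}

Answer: NOT BISIMILAR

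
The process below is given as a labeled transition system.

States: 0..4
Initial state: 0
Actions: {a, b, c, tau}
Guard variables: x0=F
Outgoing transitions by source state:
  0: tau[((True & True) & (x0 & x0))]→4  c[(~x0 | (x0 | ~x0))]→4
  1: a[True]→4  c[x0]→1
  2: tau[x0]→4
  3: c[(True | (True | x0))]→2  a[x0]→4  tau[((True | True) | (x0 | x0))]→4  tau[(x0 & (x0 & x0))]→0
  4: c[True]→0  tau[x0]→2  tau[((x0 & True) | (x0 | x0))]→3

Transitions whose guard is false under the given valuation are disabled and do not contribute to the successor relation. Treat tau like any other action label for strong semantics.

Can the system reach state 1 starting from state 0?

After dropping false guards: 5 live edges.
Layer 0: {0}
Layer 1: {4}  total {0,4}
Reach set: {0,4}

Answer: UNREACHABLE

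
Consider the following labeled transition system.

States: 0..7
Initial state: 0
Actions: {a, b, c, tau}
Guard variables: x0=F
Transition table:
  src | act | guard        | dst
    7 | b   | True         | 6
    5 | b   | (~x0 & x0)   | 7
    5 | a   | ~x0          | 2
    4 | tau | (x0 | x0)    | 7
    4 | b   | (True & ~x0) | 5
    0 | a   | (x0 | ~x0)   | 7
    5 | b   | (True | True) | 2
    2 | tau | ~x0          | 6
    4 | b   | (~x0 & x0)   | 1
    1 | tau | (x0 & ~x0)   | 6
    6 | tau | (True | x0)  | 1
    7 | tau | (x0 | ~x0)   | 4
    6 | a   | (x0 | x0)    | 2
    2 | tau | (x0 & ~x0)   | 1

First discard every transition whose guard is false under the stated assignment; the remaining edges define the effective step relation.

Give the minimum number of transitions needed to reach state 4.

Breadth-first toward 4:
  Layer 0: {0}
  Layer 1: {7}
  Layer 2: {4,6}
first hit 4 at d=2 via a·tau

Answer: 2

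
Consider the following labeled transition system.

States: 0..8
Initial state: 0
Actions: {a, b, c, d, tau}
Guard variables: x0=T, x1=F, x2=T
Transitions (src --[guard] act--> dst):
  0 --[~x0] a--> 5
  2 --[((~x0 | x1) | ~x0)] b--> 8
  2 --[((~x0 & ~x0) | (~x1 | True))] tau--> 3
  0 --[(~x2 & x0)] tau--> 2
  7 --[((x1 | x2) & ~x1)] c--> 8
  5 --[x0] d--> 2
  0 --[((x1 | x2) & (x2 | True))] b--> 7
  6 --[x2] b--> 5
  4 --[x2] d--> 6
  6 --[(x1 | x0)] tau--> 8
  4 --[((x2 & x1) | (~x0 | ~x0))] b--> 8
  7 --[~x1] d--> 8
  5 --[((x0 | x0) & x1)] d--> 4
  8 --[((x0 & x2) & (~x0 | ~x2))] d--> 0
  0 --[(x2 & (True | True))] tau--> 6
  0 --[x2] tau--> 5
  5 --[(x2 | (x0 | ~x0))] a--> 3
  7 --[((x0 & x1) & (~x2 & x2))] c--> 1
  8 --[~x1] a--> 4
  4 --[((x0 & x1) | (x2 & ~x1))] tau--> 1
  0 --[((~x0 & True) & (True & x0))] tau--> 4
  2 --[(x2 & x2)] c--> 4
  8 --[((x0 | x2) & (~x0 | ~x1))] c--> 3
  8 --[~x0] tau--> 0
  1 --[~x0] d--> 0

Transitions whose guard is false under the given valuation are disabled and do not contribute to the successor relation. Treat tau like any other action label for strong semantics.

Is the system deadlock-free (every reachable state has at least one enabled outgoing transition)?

Answer: DEADLOCK at state 1

Analysis:
Reach set: {0,1,2,3,4,5,6,7,8}
  0: b→7  tau→5  tau→6  [3 out]
  1: ∅  [deadlock]
  2: c→4  tau→3  [2 out]
  3: ∅  [deadlock]
  4: d→6  tau→1  [2 out]
  5: a→3  d→2  [2 out]
  6: b→5  tau→8  [2 out]
  7: c→8  d→8  [2 out]
  8: a→4  c→3  [2 out]
trace reaching 1: b·c·a·tau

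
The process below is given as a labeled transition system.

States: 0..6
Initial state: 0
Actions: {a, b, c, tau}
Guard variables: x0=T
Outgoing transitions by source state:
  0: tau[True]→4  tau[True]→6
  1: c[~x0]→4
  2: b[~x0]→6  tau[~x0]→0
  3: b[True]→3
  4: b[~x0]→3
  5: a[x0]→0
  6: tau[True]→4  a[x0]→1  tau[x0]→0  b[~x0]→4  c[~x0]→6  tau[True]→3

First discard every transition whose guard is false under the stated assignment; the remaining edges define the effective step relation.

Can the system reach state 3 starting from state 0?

After dropping false guards: 8 live edges.
Layer 0: {0}
Layer 1: {4,6}  total {0,4,6}
Layer 2: {1,3}  total {0,1,3,4,6}
R = {0,1,3,4,6}
witness 3: tau·tau

Answer: REACHABLE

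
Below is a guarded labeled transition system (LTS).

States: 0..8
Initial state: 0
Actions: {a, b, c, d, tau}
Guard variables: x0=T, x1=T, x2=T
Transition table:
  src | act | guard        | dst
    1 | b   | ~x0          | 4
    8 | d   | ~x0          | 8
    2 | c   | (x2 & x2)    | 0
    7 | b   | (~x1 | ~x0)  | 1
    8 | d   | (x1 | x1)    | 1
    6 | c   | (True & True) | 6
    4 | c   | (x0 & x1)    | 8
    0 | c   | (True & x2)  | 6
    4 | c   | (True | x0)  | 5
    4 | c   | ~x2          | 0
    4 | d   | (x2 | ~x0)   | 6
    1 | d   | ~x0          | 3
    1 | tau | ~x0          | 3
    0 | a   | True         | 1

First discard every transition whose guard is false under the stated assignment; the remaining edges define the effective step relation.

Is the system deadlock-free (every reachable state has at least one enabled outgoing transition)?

R = {0,1,6}
  0: a→1  c→6  [deg 2]
  1: ∅  [no exit]
  6: c→6  [deg 1]
Path to 1: a

Answer: DEADLOCK at state 1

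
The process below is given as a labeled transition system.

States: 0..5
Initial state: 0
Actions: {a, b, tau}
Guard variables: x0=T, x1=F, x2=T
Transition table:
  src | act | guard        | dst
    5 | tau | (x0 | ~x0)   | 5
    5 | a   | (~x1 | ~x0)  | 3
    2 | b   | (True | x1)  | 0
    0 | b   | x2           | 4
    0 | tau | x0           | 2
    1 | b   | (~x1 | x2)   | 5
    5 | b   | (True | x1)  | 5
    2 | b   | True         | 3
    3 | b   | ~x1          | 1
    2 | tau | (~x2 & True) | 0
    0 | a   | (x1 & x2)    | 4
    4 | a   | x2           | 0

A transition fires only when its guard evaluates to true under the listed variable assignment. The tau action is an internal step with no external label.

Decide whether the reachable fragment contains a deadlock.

Answer: DEADLOCK-FREE

Analysis:
Reachable = {0,1,2,3,4,5}
  0: b→4  tau→2  [2 out]
  1: b→5  [1 out]
  2: b→0  b→3  [2 out]
  3: b→1  [1 out]
  4: a→0  [1 out]
  5: a→3  b→5  tau→5  [3 out]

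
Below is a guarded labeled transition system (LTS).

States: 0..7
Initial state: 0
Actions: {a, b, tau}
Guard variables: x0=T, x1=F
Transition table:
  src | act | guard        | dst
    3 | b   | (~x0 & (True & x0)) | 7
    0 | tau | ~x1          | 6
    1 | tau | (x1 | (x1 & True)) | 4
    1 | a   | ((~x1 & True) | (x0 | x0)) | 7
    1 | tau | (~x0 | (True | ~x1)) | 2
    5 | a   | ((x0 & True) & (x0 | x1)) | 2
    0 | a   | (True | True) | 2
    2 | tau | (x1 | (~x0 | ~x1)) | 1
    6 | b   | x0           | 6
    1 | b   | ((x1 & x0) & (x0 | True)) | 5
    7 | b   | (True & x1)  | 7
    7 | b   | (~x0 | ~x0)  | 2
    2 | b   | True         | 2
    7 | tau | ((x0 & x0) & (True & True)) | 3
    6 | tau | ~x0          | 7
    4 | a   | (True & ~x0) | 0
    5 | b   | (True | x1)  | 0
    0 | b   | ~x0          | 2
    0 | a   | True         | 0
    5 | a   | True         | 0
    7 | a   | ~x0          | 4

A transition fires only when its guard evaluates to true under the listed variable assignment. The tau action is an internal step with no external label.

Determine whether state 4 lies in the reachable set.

Answer: UNREACHABLE

Trace:
After dropping false guards: 12 live edges.
L0 = {0}
L1 = {2,6}  total {0,2,6}
L2 = {1}  total {0,1,2,6}
L3 = {7}  total {0,1,2,6,7}
L4 = {3}  total {0,1,2,3,6,7}
R = {0,1,2,3,6,7}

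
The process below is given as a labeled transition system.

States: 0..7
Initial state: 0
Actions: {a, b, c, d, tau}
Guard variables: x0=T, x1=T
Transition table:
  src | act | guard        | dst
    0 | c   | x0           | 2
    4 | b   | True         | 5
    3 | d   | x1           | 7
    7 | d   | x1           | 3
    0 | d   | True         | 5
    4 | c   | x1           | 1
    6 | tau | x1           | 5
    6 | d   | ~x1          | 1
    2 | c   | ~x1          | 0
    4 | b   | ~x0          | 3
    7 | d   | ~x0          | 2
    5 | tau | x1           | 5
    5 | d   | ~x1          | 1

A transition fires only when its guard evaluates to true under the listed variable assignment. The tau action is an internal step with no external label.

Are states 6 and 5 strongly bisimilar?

Refine partition for ~:
  round 0: {{0,1,2,3,4,5,6,7}}
  round 1: {{0},{1,2},{3,7},{4},{5,6}}
5 equivalence class(es) (converged in 2)
class of 6: {5,6}; class of 5: {5,6}

Answer: BISIMILAR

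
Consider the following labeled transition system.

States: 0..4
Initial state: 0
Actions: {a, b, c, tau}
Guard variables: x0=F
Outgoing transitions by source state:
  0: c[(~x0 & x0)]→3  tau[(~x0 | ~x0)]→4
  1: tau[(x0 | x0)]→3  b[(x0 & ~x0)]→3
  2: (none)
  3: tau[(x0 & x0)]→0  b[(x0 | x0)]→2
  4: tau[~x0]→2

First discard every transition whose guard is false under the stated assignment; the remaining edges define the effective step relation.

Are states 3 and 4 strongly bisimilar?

Refine partition for ~:
  P[0] = {{0,1,2,3,4}}
  P[1] = {{0,4},{1,2,3}}
  P[2] = {{0},{1,2,3},{4}}
Fixed point at round 3; 3 class(es).
[3]={1,2,3}  [4]={4}

Answer: NOT BISIMILAR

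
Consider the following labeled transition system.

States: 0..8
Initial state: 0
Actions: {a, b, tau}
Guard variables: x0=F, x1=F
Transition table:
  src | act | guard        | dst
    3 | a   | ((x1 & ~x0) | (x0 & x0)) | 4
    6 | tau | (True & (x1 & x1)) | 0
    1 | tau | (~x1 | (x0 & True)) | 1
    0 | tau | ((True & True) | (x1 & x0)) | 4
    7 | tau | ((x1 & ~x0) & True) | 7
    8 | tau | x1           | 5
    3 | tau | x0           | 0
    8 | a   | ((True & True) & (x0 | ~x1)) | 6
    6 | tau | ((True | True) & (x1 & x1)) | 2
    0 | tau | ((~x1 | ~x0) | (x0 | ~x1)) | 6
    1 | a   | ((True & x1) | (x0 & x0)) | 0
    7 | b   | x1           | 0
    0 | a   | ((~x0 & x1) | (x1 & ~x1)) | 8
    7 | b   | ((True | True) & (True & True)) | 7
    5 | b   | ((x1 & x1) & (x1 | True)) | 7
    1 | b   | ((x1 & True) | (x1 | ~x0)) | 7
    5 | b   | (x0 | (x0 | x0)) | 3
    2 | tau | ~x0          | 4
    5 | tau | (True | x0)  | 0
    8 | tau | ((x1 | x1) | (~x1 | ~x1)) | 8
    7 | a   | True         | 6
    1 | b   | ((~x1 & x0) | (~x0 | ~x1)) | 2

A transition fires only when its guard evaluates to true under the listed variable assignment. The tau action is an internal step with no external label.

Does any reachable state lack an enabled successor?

R = {0,4,6}
  0: tau→4  tau→6  [deg 2]
  4: ∅  [deadlock]
  6: ∅  [deadlock]
witness 4: tau

Answer: DEADLOCK at state 4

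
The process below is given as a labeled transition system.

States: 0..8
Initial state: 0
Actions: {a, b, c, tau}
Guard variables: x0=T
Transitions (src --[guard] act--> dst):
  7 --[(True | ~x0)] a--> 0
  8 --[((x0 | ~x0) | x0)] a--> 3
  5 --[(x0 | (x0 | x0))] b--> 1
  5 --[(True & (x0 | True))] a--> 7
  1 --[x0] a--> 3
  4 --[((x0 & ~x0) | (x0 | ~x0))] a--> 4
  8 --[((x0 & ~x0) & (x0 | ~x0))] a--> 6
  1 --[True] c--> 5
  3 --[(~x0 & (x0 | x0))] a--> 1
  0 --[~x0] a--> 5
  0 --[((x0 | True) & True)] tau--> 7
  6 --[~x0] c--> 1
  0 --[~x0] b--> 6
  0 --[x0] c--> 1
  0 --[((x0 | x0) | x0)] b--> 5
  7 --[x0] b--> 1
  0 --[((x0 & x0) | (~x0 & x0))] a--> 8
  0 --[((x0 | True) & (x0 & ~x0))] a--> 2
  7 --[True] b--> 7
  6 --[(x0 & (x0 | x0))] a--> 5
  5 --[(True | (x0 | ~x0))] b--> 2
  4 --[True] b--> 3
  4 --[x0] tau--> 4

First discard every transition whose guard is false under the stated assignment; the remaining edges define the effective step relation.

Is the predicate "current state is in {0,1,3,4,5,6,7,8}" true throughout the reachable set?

Safe = {0,1,3,4,5,6,7,8}
R = {0,1,2,3,5,7,8}
  0: safe
  1: safe
  2: VIOLATES
  3: safe
  5: safe
  7: safe
  8: safe
witness against invariant: b·b → 2

Answer: INVARIANT VIOLATED at state 2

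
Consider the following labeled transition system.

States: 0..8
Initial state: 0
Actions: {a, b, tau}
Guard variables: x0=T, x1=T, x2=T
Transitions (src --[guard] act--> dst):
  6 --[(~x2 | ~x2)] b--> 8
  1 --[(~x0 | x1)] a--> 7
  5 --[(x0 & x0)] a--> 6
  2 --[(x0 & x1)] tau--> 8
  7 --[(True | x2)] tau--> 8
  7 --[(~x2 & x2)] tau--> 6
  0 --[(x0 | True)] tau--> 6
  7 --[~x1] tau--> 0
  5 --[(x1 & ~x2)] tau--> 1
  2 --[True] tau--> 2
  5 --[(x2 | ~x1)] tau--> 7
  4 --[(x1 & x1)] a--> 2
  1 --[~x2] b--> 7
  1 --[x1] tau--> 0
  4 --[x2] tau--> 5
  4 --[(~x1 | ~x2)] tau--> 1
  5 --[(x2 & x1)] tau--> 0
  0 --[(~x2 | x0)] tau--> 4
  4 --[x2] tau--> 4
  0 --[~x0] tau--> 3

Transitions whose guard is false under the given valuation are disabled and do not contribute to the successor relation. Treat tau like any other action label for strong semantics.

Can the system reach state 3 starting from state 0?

13 transition(s) survive guard evaluation.
Layer 0: {0}
Layer 1: {4,6}  total {0,4,6}
Layer 2: {2,5}  total {0,2,4,5,6}
Layer 3: {7,8}  total {0,2,4,5,6,7,8}
R = {0,2,4,5,6,7,8}

Answer: UNREACHABLE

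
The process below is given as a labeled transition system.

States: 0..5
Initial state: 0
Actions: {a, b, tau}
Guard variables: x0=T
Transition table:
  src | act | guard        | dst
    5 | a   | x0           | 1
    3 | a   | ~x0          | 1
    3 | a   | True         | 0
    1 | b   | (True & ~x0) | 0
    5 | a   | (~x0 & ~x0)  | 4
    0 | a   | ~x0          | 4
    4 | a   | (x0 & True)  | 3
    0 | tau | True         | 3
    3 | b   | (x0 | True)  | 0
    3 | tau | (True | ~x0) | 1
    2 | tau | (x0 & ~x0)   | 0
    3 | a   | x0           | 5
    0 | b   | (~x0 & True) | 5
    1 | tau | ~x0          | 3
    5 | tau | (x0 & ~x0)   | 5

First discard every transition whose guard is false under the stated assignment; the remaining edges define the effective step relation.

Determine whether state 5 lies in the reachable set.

After dropping false guards: 7 live edges.
Layer 0: {0}
Layer 1: {3}  now seen {0,3}
Layer 2: {1,5}  now seen {0,1,3,5}
Reachable = {0,1,3,5}
witness 5: tau·a

Answer: REACHABLE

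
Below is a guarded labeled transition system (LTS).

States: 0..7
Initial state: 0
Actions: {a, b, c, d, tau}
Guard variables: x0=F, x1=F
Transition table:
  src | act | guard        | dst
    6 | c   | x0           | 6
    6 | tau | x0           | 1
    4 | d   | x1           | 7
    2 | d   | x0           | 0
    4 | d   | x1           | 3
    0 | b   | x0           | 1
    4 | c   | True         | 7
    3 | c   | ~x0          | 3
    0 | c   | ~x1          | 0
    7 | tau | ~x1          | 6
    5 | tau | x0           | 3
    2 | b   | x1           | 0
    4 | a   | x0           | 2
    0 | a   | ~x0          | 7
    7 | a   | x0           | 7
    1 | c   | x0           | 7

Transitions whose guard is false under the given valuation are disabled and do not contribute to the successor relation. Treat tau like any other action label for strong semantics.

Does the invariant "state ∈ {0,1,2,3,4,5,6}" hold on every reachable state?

Answer: INVARIANT VIOLATED at state 7

Working:
Safe = {0,1,2,3,4,5,6}
Reach set: {0,6,7}
  0: safe
  6: safe
  7: ✗ unsafe
counterexample path to 7: a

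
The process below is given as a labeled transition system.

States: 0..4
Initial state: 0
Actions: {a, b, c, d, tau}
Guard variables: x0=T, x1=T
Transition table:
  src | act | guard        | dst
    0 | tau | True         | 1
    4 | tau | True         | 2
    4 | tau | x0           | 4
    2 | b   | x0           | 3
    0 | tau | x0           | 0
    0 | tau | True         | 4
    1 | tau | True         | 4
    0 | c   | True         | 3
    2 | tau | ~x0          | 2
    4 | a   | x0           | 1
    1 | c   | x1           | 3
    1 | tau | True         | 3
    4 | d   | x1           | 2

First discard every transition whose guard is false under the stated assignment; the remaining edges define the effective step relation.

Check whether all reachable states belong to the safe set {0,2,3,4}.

Answer: INVARIANT VIOLATED at state 1

Working:
Safe = {0,2,3,4}
R = {0,1,2,3,4}
  0: ✓
  1: VIOLATES
  2: ✓
  3: ✓
  4: ✓
counterexample path to 1: tau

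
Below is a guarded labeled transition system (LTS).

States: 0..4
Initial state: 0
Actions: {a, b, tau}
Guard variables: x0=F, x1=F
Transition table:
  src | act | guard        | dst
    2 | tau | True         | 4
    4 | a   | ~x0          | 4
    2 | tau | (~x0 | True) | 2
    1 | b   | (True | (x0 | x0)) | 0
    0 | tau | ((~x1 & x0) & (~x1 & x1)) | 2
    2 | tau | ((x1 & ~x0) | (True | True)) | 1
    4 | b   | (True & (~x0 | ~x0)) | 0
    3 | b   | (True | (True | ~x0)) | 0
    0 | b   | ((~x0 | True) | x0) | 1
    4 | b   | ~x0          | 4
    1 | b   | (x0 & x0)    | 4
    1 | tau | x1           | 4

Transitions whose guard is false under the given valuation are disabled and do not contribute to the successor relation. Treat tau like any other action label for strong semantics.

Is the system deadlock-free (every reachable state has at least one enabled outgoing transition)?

Answer: DEADLOCK-FREE

Working:
Reachable = {0,1}
  0: b→1  [1 exit(s)]
  1: b→0  [1 exit(s)]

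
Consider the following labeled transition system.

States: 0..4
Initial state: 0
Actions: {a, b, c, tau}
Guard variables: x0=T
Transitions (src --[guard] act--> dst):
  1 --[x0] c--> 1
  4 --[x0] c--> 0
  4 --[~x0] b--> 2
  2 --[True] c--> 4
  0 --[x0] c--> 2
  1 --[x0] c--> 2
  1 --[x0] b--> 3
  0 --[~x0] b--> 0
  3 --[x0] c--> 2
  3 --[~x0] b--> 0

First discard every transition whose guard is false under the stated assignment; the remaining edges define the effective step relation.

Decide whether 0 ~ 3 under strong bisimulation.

Answer: BISIMILAR

Working:
Compute ~ classes (split until stable):
  P[0] = {{0,1,2,3,4}}
  P[1] = {{0,2,3,4},{1}}
Fixed point at round 2; 2 class(es).
0∈{0,2,3,4}, 3∈{0,2,3,4}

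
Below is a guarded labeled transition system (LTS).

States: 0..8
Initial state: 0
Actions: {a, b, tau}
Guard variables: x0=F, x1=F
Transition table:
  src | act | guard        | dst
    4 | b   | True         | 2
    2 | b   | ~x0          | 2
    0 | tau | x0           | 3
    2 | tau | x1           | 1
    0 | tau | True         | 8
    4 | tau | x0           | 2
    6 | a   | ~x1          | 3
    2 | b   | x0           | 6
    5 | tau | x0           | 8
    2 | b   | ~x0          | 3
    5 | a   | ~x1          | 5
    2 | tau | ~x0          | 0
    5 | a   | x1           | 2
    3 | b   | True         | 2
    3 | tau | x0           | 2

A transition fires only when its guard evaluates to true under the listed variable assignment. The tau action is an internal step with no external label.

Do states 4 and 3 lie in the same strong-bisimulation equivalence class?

Compute ~ classes (split until stable):
  π0 = {{0,1,2,3,4,5,6,7,8}}
  π1 = {{0},{1,7,8},{2},{3,4},{5,6}}
  π2 = {{0},{1,7,8},{2},{3,4},{5},{6}}
Fixed point at round 3; 6 class(es).
class of 4: {3,4}; class of 3: {3,4}

Answer: BISIMILAR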